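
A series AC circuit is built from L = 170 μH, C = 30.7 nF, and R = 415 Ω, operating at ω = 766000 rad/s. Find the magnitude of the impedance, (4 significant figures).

424.2 Ω

X_L = ωL = 130.2 Ω
X_C = 1/(ωC) = 42.52 Ω
Net reactance X = X_L − X_C = 87.70 Ω
Z = 415.0 + j87.70 Ω
|Z| = √(415.0² + 87.70²) = 424.2 Ω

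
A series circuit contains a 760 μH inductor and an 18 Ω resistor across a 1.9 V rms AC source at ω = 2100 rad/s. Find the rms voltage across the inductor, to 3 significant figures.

X_L = ωL = 1.60 Ω
Z = 18.0 + j1.60 Ω
|Z| = √(18.0² + 1.60²) = 18.1 Ω
I = V/|Z| = 105 mA
V_L = I·|Z_L| = 0.105 × 1.60 = 0.168 V

0.168 V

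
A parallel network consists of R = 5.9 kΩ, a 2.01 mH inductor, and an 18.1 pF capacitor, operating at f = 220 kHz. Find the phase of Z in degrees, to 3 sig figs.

63.2°

ω = 2πf = 1.382e+06 rad/s
X_L = ωL = 2780 Ω
X_C = 1/(ωC) = 40000 Ω
Parallel: admittances add. Y = 1/R + 1/(jωL) + jωC
Y = (0.000169 − j0.000335) S
|Y| = 0.000375 S → |Z| = 1/|Y| = 2660 Ω, ∠Z = −∠Y = 63.2°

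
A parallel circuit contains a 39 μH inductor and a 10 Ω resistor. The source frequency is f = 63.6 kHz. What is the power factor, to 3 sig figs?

0.842

ω = 2πf = 399600 rad/s
X_L = ωL = 15.6 Ω
Parallel: admittances add. Y = 1/R + 1/(jωL)
Y = (0.100 − j0.0642) S
|Y| = 0.119 S → |Z| = 1/|Y| = 8.42 Ω, ∠Z = −∠Y = 32.7°
cos φ = cos(32.7°) = 0.842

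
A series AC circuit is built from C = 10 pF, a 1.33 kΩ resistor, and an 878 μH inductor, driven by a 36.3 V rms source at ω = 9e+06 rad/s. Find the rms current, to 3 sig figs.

10.4 mA

X_L = ωL = 7900 Ω
X_C = 1/(ωC) = 11100 Ω
Net reactance X = X_L − X_C = -3210 Ω
Z = 1330 − j3210 Ω
|Z| = √(1330² + 3210²) = 3470 Ω
I = V/|Z| = 36.3/3470 = 10.4 mA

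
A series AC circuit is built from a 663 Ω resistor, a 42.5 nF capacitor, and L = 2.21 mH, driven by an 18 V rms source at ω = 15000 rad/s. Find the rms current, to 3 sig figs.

X_L = ωL = 33.2 Ω
X_C = 1/(ωC) = 1570 Ω
Net reactance X = X_L − X_C = -1540 Ω
Z = 663 − j1540 Ω
|Z| = √(663² + 1540²) = 1670 Ω
I = V/|Z| = 18/1670 = 10.8 mA

10.8 mA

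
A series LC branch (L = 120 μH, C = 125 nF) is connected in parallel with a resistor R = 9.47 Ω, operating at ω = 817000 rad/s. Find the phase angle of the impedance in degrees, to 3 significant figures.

6.13°

X_L = ωL = 98.0 Ω
X_C = 1/(ωC) = 9.79 Ω
Branch 1: Z₁ = R = 9.47 Ω
Branch 2 (series LC): Z₂ = j(X_L − X_C) = j88.2 Ω
Parallel: Z = Z₁Z₂/(Z₁+Z₂), |Z| = 9.42 Ω, ∠Z = 6.13°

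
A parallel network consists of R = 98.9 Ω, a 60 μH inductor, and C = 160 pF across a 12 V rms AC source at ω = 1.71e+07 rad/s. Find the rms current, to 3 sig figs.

X_L = ωL = 1030 Ω
X_C = 1/(ωC) = 365 Ω
Parallel: admittances add. Y = 1/R + 1/(jωL) + jωC
Y = (0.0101 + j0.00176) S
|Y| = 0.0103 S → |Z| = 1/|Y| = 97.4 Ω, ∠Z = −∠Y = -9.88°
I = V/|Z| = 12/97.4 = 123 mA

123 mA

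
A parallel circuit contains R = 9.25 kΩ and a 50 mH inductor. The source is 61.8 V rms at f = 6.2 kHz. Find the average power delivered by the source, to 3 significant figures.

ω = 2πf = 38960 rad/s
X_L = ωL = 1950 Ω
Parallel: admittances add. Y = 1/R + 1/(jωL)
Y = (0.000108 − j0.000513) S
|Y| = 0.000525 S → |Z| = 1/|Y| = 1910 Ω, ∠Z = −∠Y = 78.1°
I = V/|Z| = 32.4 mA
P = VI cos φ = 61.8 × 0.0324 × cos(78.1°) = 413 mW

413 mW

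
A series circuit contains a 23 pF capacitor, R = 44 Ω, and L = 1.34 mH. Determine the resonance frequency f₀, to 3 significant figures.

ω₀ = 1/√(LC) = 1/√(0.00134 × 2.3e-11) = 5.696e+06 rad/s
f₀ = ω₀/(2π) = 907 kHz

907 kHz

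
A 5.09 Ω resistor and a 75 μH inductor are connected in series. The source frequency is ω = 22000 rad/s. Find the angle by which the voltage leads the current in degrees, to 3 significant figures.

18.0°

X_L = ωL = 1.65 Ω
Z = 5.09 + j1.65 Ω
|Z| = √(5.09² + 1.65²) = 5.35 Ω
∠Z = arctan(1.65/5.09) = 18.0°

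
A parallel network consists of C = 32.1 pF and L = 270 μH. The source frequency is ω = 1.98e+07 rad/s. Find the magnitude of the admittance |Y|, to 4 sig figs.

X_L = ωL = 5346 Ω
X_C = 1/(ωC) = 1573 Ω
Parallel: admittances add. Y = 1/(jωL) + jωC
Y = (0 + j0.0004485) S
|Y| = 0.0004485 S → |Z| = 1/|Y| = 2230 Ω, ∠Z = −∠Y = -90.00°

448.5 μS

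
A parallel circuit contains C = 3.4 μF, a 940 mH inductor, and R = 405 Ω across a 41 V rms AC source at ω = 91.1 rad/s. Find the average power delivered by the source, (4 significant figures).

4.151 W

X_L = ωL = 85.63 Ω
X_C = 1/(ωC) = 3229 Ω
Parallel: admittances add. Y = 1/R + 1/(jωL) + jωC
Y = (0.002469 − j0.01137) S
|Y| = 0.01163 S → |Z| = 1/|Y| = 85.96 Ω, ∠Z = −∠Y = 77.75°
I = V/|Z| = 476.9 mA
P = VI cos φ = 41 × 0.4769 × cos(77.75°) = 4.151 W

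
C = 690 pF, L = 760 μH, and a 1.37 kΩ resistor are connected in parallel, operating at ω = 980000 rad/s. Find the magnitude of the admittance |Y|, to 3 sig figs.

X_L = ωL = 745 Ω
X_C = 1/(ωC) = 1480 Ω
Parallel: admittances add. Y = 1/R + 1/(jωL) + jωC
Y = (0.000730 − j0.000666) S
|Y| = 0.000988 S → |Z| = 1/|Y| = 1010 Ω, ∠Z = −∠Y = 42.4°

988 μS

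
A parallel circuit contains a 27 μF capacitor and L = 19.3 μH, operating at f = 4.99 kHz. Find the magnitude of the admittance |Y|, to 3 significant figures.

ω = 2πf = 31350 rad/s
X_L = ωL = 0.605 Ω
X_C = 1/(ωC) = 1.18 Ω
Parallel: admittances add. Y = 1/(jωL) + jωC
Y = (0 − j0.806) S
|Y| = 0.806 S → |Z| = 1/|Y| = 1.24 Ω, ∠Z = −∠Y = 90.0°

806 mS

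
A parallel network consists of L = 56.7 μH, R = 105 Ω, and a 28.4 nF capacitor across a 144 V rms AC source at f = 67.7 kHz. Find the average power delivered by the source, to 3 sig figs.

ω = 2πf = 425400 rad/s
X_L = ωL = 24.1 Ω
X_C = 1/(ωC) = 82.8 Ω
Parallel: admittances add. Y = 1/R + 1/(jωL) + jωC
Y = (0.00952 − j0.0294) S
|Y| = 0.0309 S → |Z| = 1/|Y| = 32.4 Ω, ∠Z = −∠Y = 72.0°
I = V/|Z| = 4.45 A
P = VI cos φ = 144 × 4.45 × cos(72.0°) = 197 W

197 W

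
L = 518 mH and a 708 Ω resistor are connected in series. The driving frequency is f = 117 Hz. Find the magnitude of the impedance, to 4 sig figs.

803.9 Ω

ω = 2πf = 735.1 rad/s
X_L = ωL = 380.8 Ω
Z = 708.0 + j380.8 Ω
|Z| = √(708.0² + 380.8²) = 803.9 Ω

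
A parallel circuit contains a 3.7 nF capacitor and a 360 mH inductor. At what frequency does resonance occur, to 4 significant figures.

ω₀ = 1/√(LC) = 1/√(0.36 × 3.7e-09) = 27400 rad/s
f₀ = ω₀/(2π) = 4.361 kHz

4.361 kHz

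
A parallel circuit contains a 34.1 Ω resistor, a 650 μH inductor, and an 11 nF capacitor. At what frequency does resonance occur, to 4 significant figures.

ω₀ = 1/√(LC) = 1/√(0.00065 × 1.1e-08) = 374000 rad/s
f₀ = ω₀/(2π) = 59.52 kHz

59.52 kHz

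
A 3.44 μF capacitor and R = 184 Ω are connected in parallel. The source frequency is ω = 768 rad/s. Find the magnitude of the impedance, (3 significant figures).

165 Ω

X_C = 1/(ωC) = 379 Ω
Parallel: admittances add. Y = 1/R + jωC
Y = (0.00543 + j0.00264) S
|Y| = 0.00604 S → |Z| = 1/|Y| = 165 Ω, ∠Z = −∠Y = -25.9°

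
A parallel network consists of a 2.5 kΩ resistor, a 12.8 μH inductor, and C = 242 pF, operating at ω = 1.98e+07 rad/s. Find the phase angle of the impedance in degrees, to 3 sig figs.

X_L = ωL = 253 Ω
X_C = 1/(ωC) = 209 Ω
Parallel: admittances add. Y = 1/R + 1/(jωL) + jωC
Y = (0.000400 + j0.000846) S
|Y| = 0.000936 S → |Z| = 1/|Y| = 1070 Ω, ∠Z = −∠Y = -64.7°

-64.7°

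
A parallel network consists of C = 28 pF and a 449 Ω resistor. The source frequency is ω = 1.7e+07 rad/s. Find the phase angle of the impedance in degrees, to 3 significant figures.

X_C = 1/(ωC) = 2100 Ω
Parallel: admittances add. Y = 1/R + jωC
Y = (0.00223 + j0.000476) S
|Y| = 0.00228 S → |Z| = 1/|Y| = 439 Ω, ∠Z = −∠Y = -12.1°

-12.1°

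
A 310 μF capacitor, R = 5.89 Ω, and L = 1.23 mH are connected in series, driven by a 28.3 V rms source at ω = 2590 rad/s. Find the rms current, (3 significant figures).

X_L = ωL = 3.19 Ω
X_C = 1/(ωC) = 1.25 Ω
Net reactance X = X_L − X_C = 1.94 Ω
Z = 5.89 + j1.94 Ω
|Z| = √(5.89² + 1.94²) = 6.20 Ω
I = V/|Z| = 28.3/6.20 = 4.56 A

4.56 A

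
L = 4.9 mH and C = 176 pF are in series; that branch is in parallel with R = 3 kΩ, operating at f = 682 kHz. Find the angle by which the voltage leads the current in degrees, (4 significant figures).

8.671°

ω = 2πf = 4.285e+06 rad/s
X_L = ωL = 21000 Ω
X_C = 1/(ωC) = 1326 Ω
Branch 1: Z₁ = R = 3000 Ω
Branch 2 (series LC): Z₂ = j(X_L − X_C) = j19670 Ω
Parallel: Z = Z₁Z₂/(Z₁+Z₂), |Z| = 2966 Ω, ∠Z = 8.671°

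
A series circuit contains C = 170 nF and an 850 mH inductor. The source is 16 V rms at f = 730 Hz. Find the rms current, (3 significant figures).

6.12 mA

ω = 2πf = 4587 rad/s
X_L = ωL = 3900 Ω
X_C = 1/(ωC) = 1280 Ω
Net reactance X = X_L − X_C = 2620 Ω
Z = j2620 Ω
|Z| = √(0² + 2620²) = 2620 Ω
I = V/|Z| = 16/2620 = 6.12 mA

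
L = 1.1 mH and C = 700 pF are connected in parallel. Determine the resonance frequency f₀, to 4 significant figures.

181.4 kHz

ω₀ = 1/√(LC) = 1/√(0.0011 × 7e-10) = 1.14e+06 rad/s
f₀ = ω₀/(2π) = 181.4 kHz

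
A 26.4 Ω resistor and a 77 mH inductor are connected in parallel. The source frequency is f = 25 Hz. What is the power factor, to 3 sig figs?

ω = 2πf = 157.1 rad/s
X_L = ωL = 12.1 Ω
Parallel: admittances add. Y = 1/R + 1/(jωL)
Y = (0.0379 − j0.0827) S
|Y| = 0.0909 S → |Z| = 1/|Y| = 11.0 Ω, ∠Z = −∠Y = 65.4°
cos φ = cos(65.4°) = 0.417

0.417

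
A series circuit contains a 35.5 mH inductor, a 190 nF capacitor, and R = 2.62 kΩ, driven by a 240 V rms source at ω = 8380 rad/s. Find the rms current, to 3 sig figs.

X_L = ωL = 297 Ω
X_C = 1/(ωC) = 628 Ω
Net reactance X = X_L − X_C = -331 Ω
Z = 2620 − j331 Ω
|Z| = √(2620² + 331²) = 2640 Ω
I = V/|Z| = 240/2640 = 90.9 mA

90.9 mA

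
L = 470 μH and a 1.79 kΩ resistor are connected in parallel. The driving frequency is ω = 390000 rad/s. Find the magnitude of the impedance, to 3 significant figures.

182 Ω

X_L = ωL = 183 Ω
Parallel: admittances add. Y = 1/R + 1/(jωL)
Y = (0.000559 − j0.00546) S
|Y| = 0.00548 S → |Z| = 1/|Y| = 182 Ω, ∠Z = −∠Y = 84.2°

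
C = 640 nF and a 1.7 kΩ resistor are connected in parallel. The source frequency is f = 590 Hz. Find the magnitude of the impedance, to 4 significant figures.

ω = 2πf = 3707 rad/s
X_C = 1/(ωC) = 421.5 Ω
Parallel: admittances add. Y = 1/R + jωC
Y = (0.0005882 + j0.002373) S
|Y| = 0.002444 S → |Z| = 1/|Y| = 409.1 Ω, ∠Z = −∠Y = -76.08°

409.1 Ω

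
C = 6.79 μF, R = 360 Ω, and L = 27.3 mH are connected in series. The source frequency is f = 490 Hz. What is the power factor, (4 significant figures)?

ω = 2πf = 3079 rad/s
X_L = ωL = 84.05 Ω
X_C = 1/(ωC) = 47.84 Ω
Net reactance X = X_L − X_C = 36.21 Ω
Z = 360.0 + j36.21 Ω
|Z| = √(360.0² + 36.21²) = 361.8 Ω
∠Z = arctan(36.21/360.0) = 5.744°
cos φ = cos(5.744°) = 0.9950

0.9950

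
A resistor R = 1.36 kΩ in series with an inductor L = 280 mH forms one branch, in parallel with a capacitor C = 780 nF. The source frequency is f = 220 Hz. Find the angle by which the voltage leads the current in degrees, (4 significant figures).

-52.44°

ω = 2πf = 1382 rad/s
X_L = ωL = 387.0 Ω
X_C = 1/(ωC) = 927.5 Ω
Branch 1 (R+jX_L): Z₁ = 1360 + j387.0 Ω, |Z₁| = 1414 Ω
Branch 2 (−jX_C): Z₂ = −j927.5 Ω
Parallel: Z = Z₁Z₂/(Z₁+Z₂), |Z| = 896.1 Ω, ∠Z = -52.44°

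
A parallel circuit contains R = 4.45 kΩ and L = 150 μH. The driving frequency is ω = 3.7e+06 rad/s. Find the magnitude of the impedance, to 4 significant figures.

550.7 Ω

X_L = ωL = 555.0 Ω
Parallel: admittances add. Y = 1/R + 1/(jωL)
Y = (0.0002247 − j0.001802) S
|Y| = 0.001816 S → |Z| = 1/|Y| = 550.7 Ω, ∠Z = −∠Y = 82.89°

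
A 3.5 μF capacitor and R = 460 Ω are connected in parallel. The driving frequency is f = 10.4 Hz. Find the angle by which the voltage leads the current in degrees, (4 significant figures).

ω = 2πf = 65.35 rad/s
X_C = 1/(ωC) = 4372 Ω
Parallel: admittances add. Y = 1/R + jωC
Y = (0.002174 + j0.0002287) S
|Y| = 0.002186 S → |Z| = 1/|Y| = 457.5 Ω, ∠Z = −∠Y = -6.006°

-6.006°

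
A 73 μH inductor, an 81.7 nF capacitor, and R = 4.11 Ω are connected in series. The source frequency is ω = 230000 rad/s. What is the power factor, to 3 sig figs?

X_L = ωL = 16.8 Ω
X_C = 1/(ωC) = 53.2 Ω
Net reactance X = X_L − X_C = -36.4 Ω
Z = 4.11 − j36.4 Ω
|Z| = √(4.11² + 36.4²) = 36.7 Ω
∠Z = arctan(-36.4/4.11) = -83.6°
cos φ = cos(-83.6°) = 0.112

0.112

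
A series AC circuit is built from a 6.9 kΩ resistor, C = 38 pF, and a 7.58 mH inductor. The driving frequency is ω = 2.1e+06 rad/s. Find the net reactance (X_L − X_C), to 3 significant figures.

X_L = ωL = 15900 Ω
X_C = 1/(ωC) = 12500 Ω
X = 15900 − 12500 = 3390 Ω

3390 Ω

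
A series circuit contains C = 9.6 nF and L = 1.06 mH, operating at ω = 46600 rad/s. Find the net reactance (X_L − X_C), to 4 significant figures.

X_L = ωL = 49.40 Ω
X_C = 1/(ωC) = 2235 Ω
X = 49.40 − 2235 = -2186 Ω

-2186 Ω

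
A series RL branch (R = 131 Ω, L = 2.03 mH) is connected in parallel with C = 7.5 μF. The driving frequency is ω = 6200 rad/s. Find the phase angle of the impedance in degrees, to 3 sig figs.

X_L = ωL = 12.6 Ω
X_C = 1/(ωC) = 21.5 Ω
Branch 1 (R+jX_L): Z₁ = 131 + j12.6 Ω, |Z₁| = 132 Ω
Branch 2 (−jX_C): Z₂ = −j21.5 Ω
Parallel: Z = Z₁Z₂/(Z₁+Z₂), |Z| = 21.6 Ω, ∠Z = -80.6°

-80.6°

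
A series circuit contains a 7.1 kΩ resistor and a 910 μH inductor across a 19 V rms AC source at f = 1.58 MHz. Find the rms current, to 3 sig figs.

ω = 2πf = 9.927e+06 rad/s
X_L = ωL = 9030 Ω
Z = 7100 + j9030 Ω
|Z| = √(7100² + 9030²) = 11500 Ω
I = V/|Z| = 19/11500 = 1.65 mA

1.65 mA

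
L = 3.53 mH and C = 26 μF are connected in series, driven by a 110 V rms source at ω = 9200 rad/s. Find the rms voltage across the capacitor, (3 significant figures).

16.3 V

X_L = ωL = 32.5 Ω
X_C = 1/(ωC) = 4.18 Ω
Net reactance X = X_L − X_C = 28.3 Ω
Z = j28.3 Ω
|Z| = √(0² + 28.3²) = 28.3 Ω
I = V/|Z| = 3.89 A
V_C = I·|Z_C| = 3.89 × 4.18 = 16.3 V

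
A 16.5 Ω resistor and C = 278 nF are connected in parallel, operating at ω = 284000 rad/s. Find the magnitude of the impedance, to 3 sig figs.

10.0 Ω

X_C = 1/(ωC) = 12.7 Ω
Parallel: admittances add. Y = 1/R + jωC
Y = (0.0606 + j0.0790) S
|Y| = 0.0995 S → |Z| = 1/|Y| = 10.0 Ω, ∠Z = −∠Y = -52.5°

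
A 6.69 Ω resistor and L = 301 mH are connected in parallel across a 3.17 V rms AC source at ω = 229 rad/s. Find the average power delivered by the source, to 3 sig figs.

1.50 W

X_L = ωL = 68.9 Ω
Parallel: admittances add. Y = 1/R + 1/(jωL)
Y = (0.149 − j0.0145) S
|Y| = 0.150 S → |Z| = 1/|Y| = 6.66 Ω, ∠Z = −∠Y = 5.54°
I = V/|Z| = 476 mA
P = VI cos φ = 3.17 × 0.476 × cos(5.54°) = 1.50 W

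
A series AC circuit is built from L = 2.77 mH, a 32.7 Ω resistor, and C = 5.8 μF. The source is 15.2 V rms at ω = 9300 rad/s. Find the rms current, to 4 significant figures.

X_L = ωL = 25.76 Ω
X_C = 1/(ωC) = 18.54 Ω
Net reactance X = X_L − X_C = 7.222 Ω
Z = 32.70 + j7.222 Ω
|Z| = √(32.70² + 7.222²) = 33.49 Ω
I = V/|Z| = 15.2/33.49 = 453.9 mA

453.9 mA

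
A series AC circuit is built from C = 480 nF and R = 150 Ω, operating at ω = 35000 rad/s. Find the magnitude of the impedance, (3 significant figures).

X_C = 1/(ωC) = 59.5 Ω
Z = 150 − j59.5 Ω
|Z| = √(150² + 59.5²) = 161 Ω

161 Ω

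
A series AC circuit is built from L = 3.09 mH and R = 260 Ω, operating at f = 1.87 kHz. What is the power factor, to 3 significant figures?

0.990

ω = 2πf = 11750 rad/s
X_L = ωL = 36.3 Ω
Z = 260 + j36.3 Ω
|Z| = √(260² + 36.3²) = 263 Ω
∠Z = arctan(36.3/260) = 7.95°
cos φ = cos(7.95°) = 0.990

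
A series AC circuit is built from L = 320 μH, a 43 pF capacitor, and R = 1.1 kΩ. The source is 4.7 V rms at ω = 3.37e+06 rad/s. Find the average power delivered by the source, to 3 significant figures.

X_L = ωL = 1080 Ω
X_C = 1/(ωC) = 6900 Ω
Net reactance X = X_L − X_C = -5820 Ω
Z = 1100 − j5820 Ω
|Z| = √(1100² + 5820²) = 5930 Ω
∠Z = arctan(-5820/1100) = -79.3°
I = V/|Z| = 793 μA
P = VI cos φ = 4.7 × 0.000793 × cos(-79.3°) = 692 μW

692 μW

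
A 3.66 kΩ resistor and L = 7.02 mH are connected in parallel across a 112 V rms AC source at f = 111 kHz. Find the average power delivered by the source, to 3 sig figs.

ω = 2πf = 697400 rad/s
X_L = ωL = 4900 Ω
Parallel: admittances add. Y = 1/R + 1/(jωL)
Y = (0.000273 − j0.000204) S
|Y| = 0.000341 S → |Z| = 1/|Y| = 2930 Ω, ∠Z = −∠Y = 36.8°
I = V/|Z| = 38.2 mA
P = VI cos φ = 112 × 0.0382 × cos(36.8°) = 3.43 W

3.43 W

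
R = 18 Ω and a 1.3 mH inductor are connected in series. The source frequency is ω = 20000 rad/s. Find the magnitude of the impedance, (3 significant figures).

X_L = ωL = 26.0 Ω
Z = 18.0 + j26.0 Ω
|Z| = √(18.0² + 26.0²) = 31.6 Ω

31.6 Ω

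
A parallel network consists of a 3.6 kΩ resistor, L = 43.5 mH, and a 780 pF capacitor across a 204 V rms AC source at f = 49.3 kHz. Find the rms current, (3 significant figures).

66.2 mA

ω = 2πf = 309800 rad/s
X_L = ωL = 13500 Ω
X_C = 1/(ωC) = 4140 Ω
Parallel: admittances add. Y = 1/R + 1/(jωL) + jωC
Y = (0.000278 + j0.000167) S
|Y| = 0.000324 S → |Z| = 1/|Y| = 3080 Ω, ∠Z = −∠Y = -31.1°
I = V/|Z| = 204/3080 = 66.2 mA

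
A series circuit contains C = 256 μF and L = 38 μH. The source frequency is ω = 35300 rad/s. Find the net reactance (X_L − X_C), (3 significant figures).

1.23 Ω

X_L = ωL = 1.34 Ω
X_C = 1/(ωC) = 0.111 Ω
X = 1.34 − 0.111 = 1.23 Ω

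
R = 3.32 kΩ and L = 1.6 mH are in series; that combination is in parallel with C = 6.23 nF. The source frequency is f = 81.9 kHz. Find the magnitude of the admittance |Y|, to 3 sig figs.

ω = 2πf = 514600 rad/s
X_L = ωL = 823 Ω
X_C = 1/(ωC) = 312 Ω
Branch 1 (R+jX_L): Z₁ = 3320 + j823 Ω, |Z₁| = 3420 Ω
Branch 2 (−jX_C): Z₂ = −j312 Ω
Parallel: Z = Z₁Z₂/(Z₁+Z₂), |Z| = 318 Ω, ∠Z = -84.8°
|Y| = 1/|Z| = 3.15 mS

3.15 mS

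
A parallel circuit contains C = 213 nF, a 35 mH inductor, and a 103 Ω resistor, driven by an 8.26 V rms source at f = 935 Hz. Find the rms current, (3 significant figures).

ω = 2πf = 5875 rad/s
X_L = ωL = 206 Ω
X_C = 1/(ωC) = 799 Ω
Parallel: admittances add. Y = 1/R + 1/(jωL) + jωC
Y = (0.00971 − j0.00361) S
|Y| = 0.0104 S → |Z| = 1/|Y| = 96.5 Ω, ∠Z = −∠Y = 20.4°
I = V/|Z| = 8.26/96.5 = 85.6 mA

85.6 mA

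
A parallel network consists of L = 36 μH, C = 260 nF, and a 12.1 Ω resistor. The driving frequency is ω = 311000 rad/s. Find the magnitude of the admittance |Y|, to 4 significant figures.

83.08 mS

X_L = ωL = 11.20 Ω
X_C = 1/(ωC) = 12.37 Ω
Parallel: admittances add. Y = 1/R + 1/(jωL) + jωC
Y = (0.08264 − j0.008458) S
|Y| = 0.08308 S → |Z| = 1/|Y| = 12.04 Ω, ∠Z = −∠Y = 5.843°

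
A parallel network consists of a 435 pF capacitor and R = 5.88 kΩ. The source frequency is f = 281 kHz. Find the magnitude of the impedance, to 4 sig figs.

ω = 2πf = 1.766e+06 rad/s
X_C = 1/(ωC) = 1302 Ω
Parallel: admittances add. Y = 1/R + jωC
Y = (0.0001701 + j0.0007680) S
|Y| = 0.0007866 S → |Z| = 1/|Y| = 1271 Ω, ∠Z = −∠Y = -77.51°

1271 Ω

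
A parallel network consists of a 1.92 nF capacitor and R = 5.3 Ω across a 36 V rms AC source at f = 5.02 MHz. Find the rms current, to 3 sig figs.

7.13 A

ω = 2πf = 3.154e+07 rad/s
X_C = 1/(ωC) = 16.5 Ω
Parallel: admittances add. Y = 1/R + jωC
Y = (0.189 + j0.0606) S
|Y| = 0.198 S → |Z| = 1/|Y| = 5.05 Ω, ∠Z = −∠Y = -17.8°
I = V/|Z| = 36/5.05 = 7.13 A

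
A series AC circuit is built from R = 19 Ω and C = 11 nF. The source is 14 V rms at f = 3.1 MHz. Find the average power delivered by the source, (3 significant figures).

ω = 2πf = 1.948e+07 rad/s
X_C = 1/(ωC) = 4.67 Ω
Z = 19.0 − j4.67 Ω
|Z| = √(19.0² + 4.67²) = 19.6 Ω
∠Z = arctan(-4.67/19.0) = -13.8°
I = V/|Z| = 716 mA
P = VI cos φ = 14 × 0.716 × cos(-13.8°) = 9.73 W

9.73 W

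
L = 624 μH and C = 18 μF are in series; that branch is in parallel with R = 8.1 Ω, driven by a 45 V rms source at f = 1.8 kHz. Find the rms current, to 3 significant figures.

ω = 2πf = 11310 rad/s
X_L = ωL = 7.06 Ω
X_C = 1/(ωC) = 4.91 Ω
Branch 1: Z₁ = R = 8.10 Ω
Branch 2 (series LC): Z₂ = j(X_L − X_C) = j2.15 Ω
Parallel: Z = Z₁Z₂/(Z₁+Z₂), |Z| = 2.07 Ω, ∠Z = 75.2°
I = V/|Z| = 45/2.07 = 21.7 A

21.7 A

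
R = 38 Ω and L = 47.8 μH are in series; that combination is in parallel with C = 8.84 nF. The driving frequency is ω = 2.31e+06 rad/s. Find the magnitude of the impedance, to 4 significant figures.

X_L = ωL = 110.4 Ω
X_C = 1/(ωC) = 48.97 Ω
Branch 1 (R+jX_L): Z₁ = 38.00 + j110.4 Ω, |Z₁| = 116.8 Ω
Branch 2 (−jX_C): Z₂ = −j48.97 Ω
Parallel: Z = Z₁Z₂/(Z₁+Z₂), |Z| = 79.15 Ω, ∠Z = -77.26°

79.15 Ω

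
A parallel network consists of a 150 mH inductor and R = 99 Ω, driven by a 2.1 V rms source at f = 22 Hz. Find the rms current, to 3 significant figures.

103 mA

ω = 2πf = 138.2 rad/s
X_L = ωL = 20.7 Ω
Parallel: admittances add. Y = 1/R + 1/(jωL)
Y = (0.0101 − j0.0482) S
|Y| = 0.0493 S → |Z| = 1/|Y| = 20.3 Ω, ∠Z = −∠Y = 78.2°
I = V/|Z| = 2.1/20.3 = 103 mA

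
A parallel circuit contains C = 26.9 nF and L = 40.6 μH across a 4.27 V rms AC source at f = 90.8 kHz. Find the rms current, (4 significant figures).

ω = 2πf = 570500 rad/s
X_L = ωL = 23.16 Ω
X_C = 1/(ωC) = 65.16 Ω
Parallel: admittances add. Y = 1/(jωL) + jωC
Y = (0 − j0.02783) S
|Y| = 0.02783 S → |Z| = 1/|Y| = 35.94 Ω, ∠Z = −∠Y = 90.00°
I = V/|Z| = 4.27/35.94 = 118.8 mA

118.8 mA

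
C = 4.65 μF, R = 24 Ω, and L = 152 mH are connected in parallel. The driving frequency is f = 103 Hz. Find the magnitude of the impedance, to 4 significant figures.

ω = 2πf = 647.2 rad/s
X_L = ωL = 98.37 Ω
X_C = 1/(ωC) = 332.3 Ω
Parallel: admittances add. Y = 1/R + 1/(jωL) + jωC
Y = (0.04167 − j0.007156) S
|Y| = 0.04228 S → |Z| = 1/|Y| = 23.65 Ω, ∠Z = −∠Y = 9.746°

23.65 Ω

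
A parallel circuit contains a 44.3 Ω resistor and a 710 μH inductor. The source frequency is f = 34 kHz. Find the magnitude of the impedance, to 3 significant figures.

42.5 Ω

ω = 2πf = 213600 rad/s
X_L = ωL = 152 Ω
Parallel: admittances add. Y = 1/R + 1/(jωL)
Y = (0.0226 − j0.00659) S
|Y| = 0.0235 S → |Z| = 1/|Y| = 42.5 Ω, ∠Z = −∠Y = 16.3°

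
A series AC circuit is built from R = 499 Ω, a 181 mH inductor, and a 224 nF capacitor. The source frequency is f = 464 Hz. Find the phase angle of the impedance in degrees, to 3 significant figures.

-63.6°

ω = 2πf = 2915 rad/s
X_L = ωL = 528 Ω
X_C = 1/(ωC) = 1530 Ω
Net reactance X = X_L − X_C = -1000 Ω
Z = 499 − j1000 Ω
|Z| = √(499² + 1000²) = 1120 Ω
∠Z = arctan(-1000/499) = -63.6°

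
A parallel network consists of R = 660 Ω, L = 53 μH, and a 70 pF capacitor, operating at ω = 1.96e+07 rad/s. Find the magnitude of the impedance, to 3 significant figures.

X_L = ωL = 1040 Ω
X_C = 1/(ωC) = 729 Ω
Parallel: admittances add. Y = 1/R + 1/(jωL) + jωC
Y = (0.00152 + j0.000409) S
|Y| = 0.00157 S → |Z| = 1/|Y| = 637 Ω, ∠Z = −∠Y = -15.1°

637 Ω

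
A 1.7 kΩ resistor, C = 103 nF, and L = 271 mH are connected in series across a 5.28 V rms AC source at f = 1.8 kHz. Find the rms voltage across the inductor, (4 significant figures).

ω = 2πf = 11310 rad/s
X_L = ωL = 3065 Ω
X_C = 1/(ωC) = 858.4 Ω
Net reactance X = X_L − X_C = 2206 Ω
Z = 1700 + j2206 Ω
|Z| = √(1700² + 2206²) = 2785 Ω
I = V/|Z| = 1.896 mA
V_L = I·|Z_L| = 0.001896 × 3065 = 5.810 V

5.810 V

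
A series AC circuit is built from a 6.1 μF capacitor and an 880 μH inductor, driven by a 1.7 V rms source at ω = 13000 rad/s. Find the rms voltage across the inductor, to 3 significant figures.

16.6 V

X_L = ωL = 11.4 Ω
X_C = 1/(ωC) = 12.6 Ω
Net reactance X = X_L − X_C = -1.17 Ω
Z = − j1.17 Ω
|Z| = √(0² + 1.17²) = 1.17 Ω
I = V/|Z| = 1.45 A
V_L = I·|Z_L| = 1.45 × 11.4 = 16.6 V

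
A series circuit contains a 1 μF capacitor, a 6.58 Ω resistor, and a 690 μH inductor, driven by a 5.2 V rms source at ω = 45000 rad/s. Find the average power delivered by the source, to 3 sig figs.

1.47 W

X_L = ωL = 31.0 Ω
X_C = 1/(ωC) = 22.2 Ω
Net reactance X = X_L − X_C = 8.83 Ω
Z = 6.58 + j8.83 Ω
|Z| = √(6.58² + 8.83²) = 11.0 Ω
∠Z = arctan(8.83/6.58) = 53.3°
I = V/|Z| = 472 mA
P = VI cos φ = 5.2 × 0.472 × cos(53.3°) = 1.47 W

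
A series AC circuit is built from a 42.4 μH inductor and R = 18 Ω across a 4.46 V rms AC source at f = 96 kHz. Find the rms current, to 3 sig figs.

ω = 2πf = 603200 rad/s
X_L = ωL = 25.6 Ω
Z = 18.0 + j25.6 Ω
|Z| = √(18.0² + 25.6²) = 31.3 Ω
I = V/|Z| = 4.46/31.3 = 143 mA

143 mA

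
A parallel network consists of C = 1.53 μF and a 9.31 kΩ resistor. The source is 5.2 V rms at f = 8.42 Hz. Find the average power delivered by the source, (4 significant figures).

2.904 mW

ω = 2πf = 52.90 rad/s
X_C = 1/(ωC) = 12350 Ω
Parallel: admittances add. Y = 1/R + jωC
Y = (0.0001074 + j8.094e-05) S
|Y| = 0.0001345 S → |Z| = 1/|Y| = 7435 Ω, ∠Z = −∠Y = -37.00°
I = V/|Z| = 699.4 μA
P = VI cos φ = 5.2 × 0.0006994 × cos(-37.00°) = 2.904 mW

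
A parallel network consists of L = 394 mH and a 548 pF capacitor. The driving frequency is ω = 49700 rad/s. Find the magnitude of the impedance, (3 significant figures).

42000 Ω

X_L = ωL = 19600 Ω
X_C = 1/(ωC) = 36700 Ω
Parallel: admittances add. Y = 1/(jωL) + jωC
Y = (0 − j2.38e-05) S
|Y| = 2.38e-05 S → |Z| = 1/|Y| = 42000 Ω, ∠Z = −∠Y = 90.0°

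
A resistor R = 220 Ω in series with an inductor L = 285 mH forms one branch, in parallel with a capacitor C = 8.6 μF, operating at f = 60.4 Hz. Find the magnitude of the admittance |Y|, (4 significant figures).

3.943 mS

ω = 2πf = 379.5 rad/s
X_L = ωL = 108.2 Ω
X_C = 1/(ωC) = 306.4 Ω
Branch 1 (R+jX_L): Z₁ = 220.0 + j108.2 Ω, |Z₁| = 245.1 Ω
Branch 2 (−jX_C): Z₂ = −j306.4 Ω
Parallel: Z = Z₁Z₂/(Z₁+Z₂), |Z| = 253.6 Ω, ∠Z = -21.80°
|Y| = 1/|Z| = 3.943 mS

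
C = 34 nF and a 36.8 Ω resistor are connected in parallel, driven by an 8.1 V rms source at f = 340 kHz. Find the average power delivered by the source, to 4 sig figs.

1.783 W

ω = 2πf = 2.136e+06 rad/s
X_C = 1/(ωC) = 13.77 Ω
Parallel: admittances add. Y = 1/R + jωC
Y = (0.02717 + j0.07263) S
|Y| = 0.07755 S → |Z| = 1/|Y| = 12.89 Ω, ∠Z = −∠Y = -69.49°
I = V/|Z| = 628.2 mA
P = VI cos φ = 8.1 × 0.6282 × cos(-69.49°) = 1.783 W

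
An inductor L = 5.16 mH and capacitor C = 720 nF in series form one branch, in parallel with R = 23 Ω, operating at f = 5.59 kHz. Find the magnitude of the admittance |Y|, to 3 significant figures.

44.0 mS

ω = 2πf = 35120 rad/s
X_L = ωL = 181 Ω
X_C = 1/(ωC) = 39.5 Ω
Branch 1: Z₁ = R = 23.0 Ω
Branch 2 (series LC): Z₂ = j(X_L − X_C) = j142 Ω
Parallel: Z = Z₁Z₂/(Z₁+Z₂), |Z| = 22.7 Ω, ∠Z = 9.22°
|Y| = 1/|Z| = 44.0 mS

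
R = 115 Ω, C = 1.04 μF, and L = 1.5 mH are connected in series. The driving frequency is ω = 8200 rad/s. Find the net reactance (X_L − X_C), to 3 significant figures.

X_L = ωL = 12.3 Ω
X_C = 1/(ωC) = 117 Ω
X = 12.3 − 117 = -105 Ω

-105 Ω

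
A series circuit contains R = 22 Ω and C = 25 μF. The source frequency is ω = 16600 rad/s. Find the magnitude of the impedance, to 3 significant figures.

X_C = 1/(ωC) = 2.41 Ω
Z = 22.0 − j2.41 Ω
|Z| = √(22.0² + 2.41²) = 22.1 Ω

22.1 Ω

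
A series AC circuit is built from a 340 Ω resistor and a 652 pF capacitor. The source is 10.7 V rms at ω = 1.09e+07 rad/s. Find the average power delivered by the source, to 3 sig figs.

287 mW

X_C = 1/(ωC) = 141 Ω
Z = 340 − j141 Ω
|Z| = √(340² + 141²) = 368 Ω
∠Z = arctan(-141/340) = -22.5°
I = V/|Z| = 29.1 mA
P = VI cos φ = 10.7 × 0.0291 × cos(-22.5°) = 287 mW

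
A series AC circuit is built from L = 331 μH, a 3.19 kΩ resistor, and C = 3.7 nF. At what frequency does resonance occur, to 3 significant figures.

ω₀ = 1/√(LC) = 1/√(0.000331 × 3.7e-09) = 903600 rad/s
f₀ = ω₀/(2π) = 144 kHz

144 kHz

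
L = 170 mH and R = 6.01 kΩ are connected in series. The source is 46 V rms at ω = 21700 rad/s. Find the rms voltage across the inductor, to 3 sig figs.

X_L = ωL = 3690 Ω
Z = 6010 + j3690 Ω
|Z| = √(6010² + 3690²) = 7050 Ω
I = V/|Z| = 6.52 mA
V_L = I·|Z_L| = 0.00652 × 3690 = 24.1 V

24.1 V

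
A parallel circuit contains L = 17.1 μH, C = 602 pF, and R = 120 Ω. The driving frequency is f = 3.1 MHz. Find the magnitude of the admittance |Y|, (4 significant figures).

ω = 2πf = 1.948e+07 rad/s
X_L = ωL = 333.1 Ω
X_C = 1/(ωC) = 85.28 Ω
Parallel: admittances add. Y = 1/R + 1/(jωL) + jωC
Y = (0.008333 + j0.008723) S
|Y| = 0.01206 S → |Z| = 1/|Y| = 82.89 Ω, ∠Z = −∠Y = -46.31°

12.06 mS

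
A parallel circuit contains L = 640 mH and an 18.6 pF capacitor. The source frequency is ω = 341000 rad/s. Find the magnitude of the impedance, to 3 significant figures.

568000 Ω

X_L = ωL = 218000 Ω
X_C = 1/(ωC) = 158000 Ω
Parallel: admittances add. Y = 1/(jωL) + jωC
Y = (0 + j1.76e-06) S
|Y| = 1.76e-06 S → |Z| = 1/|Y| = 568000 Ω, ∠Z = −∠Y = -90.0°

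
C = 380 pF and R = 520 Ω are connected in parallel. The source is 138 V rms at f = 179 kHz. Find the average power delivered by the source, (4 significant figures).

36.62 W

ω = 2πf = 1.125e+06 rad/s
X_C = 1/(ωC) = 2340 Ω
Parallel: admittances add. Y = 1/R + jωC
Y = (0.001923 + j0.0004274) S
|Y| = 0.001970 S → |Z| = 1/|Y| = 507.6 Ω, ∠Z = −∠Y = -12.53°
I = V/|Z| = 271.9 mA
P = VI cos φ = 138 × 0.2719 × cos(-12.53°) = 36.62 W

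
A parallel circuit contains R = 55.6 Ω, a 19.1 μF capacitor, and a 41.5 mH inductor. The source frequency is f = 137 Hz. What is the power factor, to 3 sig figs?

ω = 2πf = 860.8 rad/s
X_L = ωL = 35.7 Ω
X_C = 1/(ωC) = 60.8 Ω
Parallel: admittances add. Y = 1/R + 1/(jωL) + jωC
Y = (0.0180 − j0.0116) S
|Y| = 0.0214 S → |Z| = 1/|Y| = 46.8 Ω, ∠Z = −∠Y = 32.7°
cos φ = cos(32.7°) = 0.841

0.841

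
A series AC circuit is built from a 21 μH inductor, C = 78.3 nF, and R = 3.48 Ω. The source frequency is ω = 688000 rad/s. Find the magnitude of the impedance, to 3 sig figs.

X_L = ωL = 14.4 Ω
X_C = 1/(ωC) = 18.6 Ω
Net reactance X = X_L − X_C = -4.12 Ω
Z = 3.48 − j4.12 Ω
|Z| = √(3.48² + 4.12²) = 5.39 Ω

5.39 Ω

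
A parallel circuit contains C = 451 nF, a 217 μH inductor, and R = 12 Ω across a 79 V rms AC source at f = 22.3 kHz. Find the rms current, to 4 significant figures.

ω = 2πf = 140100 rad/s
X_L = ωL = 30.40 Ω
X_C = 1/(ωC) = 15.82 Ω
Parallel: admittances add. Y = 1/R + 1/(jωL) + jωC
Y = (0.08333 + j0.03030) S
|Y| = 0.08867 S → |Z| = 1/|Y| = 11.28 Ω, ∠Z = −∠Y = -19.98°
I = V/|Z| = 79/11.28 = 7.005 A

7.005 A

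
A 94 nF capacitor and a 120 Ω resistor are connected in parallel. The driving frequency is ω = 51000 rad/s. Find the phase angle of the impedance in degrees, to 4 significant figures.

X_C = 1/(ωC) = 208.6 Ω
Parallel: admittances add. Y = 1/R + jωC
Y = (0.008333 + j0.004794) S
|Y| = 0.009614 S → |Z| = 1/|Y| = 104.0 Ω, ∠Z = −∠Y = -29.91°

-29.91°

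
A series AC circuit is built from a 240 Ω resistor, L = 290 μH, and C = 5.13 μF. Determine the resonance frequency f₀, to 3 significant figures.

ω₀ = 1/√(LC) = 1/√(0.00029 × 5.13e-06) = 25930 rad/s
f₀ = ω₀/(2π) = 4.13 kHz

4.13 kHz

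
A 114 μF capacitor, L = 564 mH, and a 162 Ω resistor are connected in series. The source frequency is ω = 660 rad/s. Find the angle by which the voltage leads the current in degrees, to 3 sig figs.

X_L = ωL = 372 Ω
X_C = 1/(ωC) = 13.3 Ω
Net reactance X = X_L − X_C = 359 Ω
Z = 162 + j359 Ω
|Z| = √(162² + 359²) = 394 Ω
∠Z = arctan(359/162) = 65.7°

65.7°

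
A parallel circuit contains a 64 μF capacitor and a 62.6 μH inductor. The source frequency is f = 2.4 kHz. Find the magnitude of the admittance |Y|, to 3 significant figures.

94.2 mS

ω = 2πf = 15080 rad/s
X_L = ωL = 0.944 Ω
X_C = 1/(ωC) = 1.04 Ω
Parallel: admittances add. Y = 1/(jωL) + jωC
Y = (0 − j0.0942) S
|Y| = 0.0942 S → |Z| = 1/|Y| = 10.6 Ω, ∠Z = −∠Y = 90.0°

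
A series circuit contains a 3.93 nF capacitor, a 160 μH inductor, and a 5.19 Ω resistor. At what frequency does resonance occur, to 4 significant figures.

ω₀ = 1/√(LC) = 1/√(0.00016 × 3.93e-09) = 1.261e+06 rad/s
f₀ = ω₀/(2π) = 200.7 kHz

200.7 kHz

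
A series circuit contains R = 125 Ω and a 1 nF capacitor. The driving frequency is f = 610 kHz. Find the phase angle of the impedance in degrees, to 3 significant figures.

ω = 2πf = 3.833e+06 rad/s
X_C = 1/(ωC) = 261 Ω
Z = 125 − j261 Ω
|Z| = √(125² + 261²) = 289 Ω
∠Z = arctan(-261/125) = -64.4°

-64.4°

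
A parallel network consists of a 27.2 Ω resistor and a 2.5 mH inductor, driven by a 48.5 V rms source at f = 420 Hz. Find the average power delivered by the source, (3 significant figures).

86.5 W

ω = 2πf = 2639 rad/s
X_L = ωL = 6.60 Ω
Parallel: admittances add. Y = 1/R + 1/(jωL)
Y = (0.0368 − j0.152) S
|Y| = 0.156 S → |Z| = 1/|Y| = 6.41 Ω, ∠Z = −∠Y = 76.4°
I = V/|Z| = 7.56 A
P = VI cos φ = 48.5 × 7.56 × cos(76.4°) = 86.5 W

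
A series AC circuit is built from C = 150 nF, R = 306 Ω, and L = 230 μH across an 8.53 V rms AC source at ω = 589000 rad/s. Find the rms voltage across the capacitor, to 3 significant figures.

X_L = ωL = 135 Ω
X_C = 1/(ωC) = 11.3 Ω
Net reactance X = X_L − X_C = 124 Ω
Z = 306 + j124 Ω
|Z| = √(306² + 124²) = 330 Ω
I = V/|Z| = 25.8 mA
V_C = I·|Z_C| = 0.0258 × 11.3 = 0.292 V

0.292 V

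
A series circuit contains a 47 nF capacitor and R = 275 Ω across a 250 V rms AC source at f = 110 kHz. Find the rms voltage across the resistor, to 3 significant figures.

ω = 2πf = 691200 rad/s
X_C = 1/(ωC) = 30.8 Ω
Z = 275 − j30.8 Ω
|Z| = √(275² + 30.8²) = 277 Ω
I = V/|Z| = 903 mA
V_R = I·|Z_R| = 0.903 × 275 = 248 V

248 V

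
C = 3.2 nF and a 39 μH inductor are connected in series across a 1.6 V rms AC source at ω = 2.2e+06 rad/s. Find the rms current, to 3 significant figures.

X_L = ωL = 85.8 Ω
X_C = 1/(ωC) = 142 Ω
Net reactance X = X_L − X_C = -56.2 Ω
Z = − j56.2 Ω
|Z| = √(0² + 56.2²) = 56.2 Ω
I = V/|Z| = 1.6/56.2 = 28.4 mA

28.4 mA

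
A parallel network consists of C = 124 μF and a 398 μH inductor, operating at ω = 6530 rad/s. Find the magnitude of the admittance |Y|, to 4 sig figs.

X_L = ωL = 2.599 Ω
X_C = 1/(ωC) = 1.235 Ω
Parallel: admittances add. Y = 1/(jωL) + jωC
Y = (0 + j0.4249) S
|Y| = 0.4249 S → |Z| = 1/|Y| = 2.353 Ω, ∠Z = −∠Y = -90.00°

424.9 mS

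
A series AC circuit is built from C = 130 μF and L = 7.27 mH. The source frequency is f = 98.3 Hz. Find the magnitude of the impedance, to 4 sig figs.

7.964 Ω

ω = 2πf = 617.6 rad/s
X_L = ωL = 4.490 Ω
X_C = 1/(ωC) = 12.45 Ω
Net reactance X = X_L − X_C = -7.964 Ω
Z = − j7.964 Ω
|Z| = √(0² + 7.964²) = 7.964 Ω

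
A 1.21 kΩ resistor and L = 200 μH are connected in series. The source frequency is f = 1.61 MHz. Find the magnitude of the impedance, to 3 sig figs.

ω = 2πf = 1.012e+07 rad/s
X_L = ωL = 2020 Ω
Z = 1210 + j2020 Ω
|Z| = √(1210² + 2020²) = 2360 Ω

2360 Ω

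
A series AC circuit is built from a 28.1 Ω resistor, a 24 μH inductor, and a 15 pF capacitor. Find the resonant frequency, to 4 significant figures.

ω₀ = 1/√(LC) = 1/√(2.4e-05 × 1.5e-11) = 5.27e+07 rad/s
f₀ = ω₀/(2π) = 8.388 MHz

8.388 MHz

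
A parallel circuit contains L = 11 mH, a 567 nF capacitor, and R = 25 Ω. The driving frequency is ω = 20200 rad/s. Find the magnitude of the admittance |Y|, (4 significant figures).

40.60 mS

X_L = ωL = 222.2 Ω
X_C = 1/(ωC) = 87.31 Ω
Parallel: admittances add. Y = 1/R + 1/(jωL) + jωC
Y = (0.04000 + j0.006953) S
|Y| = 0.04060 S → |Z| = 1/|Y| = 24.63 Ω, ∠Z = −∠Y = -9.861°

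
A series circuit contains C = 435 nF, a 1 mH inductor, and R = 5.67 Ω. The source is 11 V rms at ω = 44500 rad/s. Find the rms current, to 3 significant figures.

X_L = ωL = 44.5 Ω
X_C = 1/(ωC) = 51.7 Ω
Net reactance X = X_L − X_C = -7.16 Ω
Z = 5.67 − j7.16 Ω
|Z| = √(5.67² + 7.16²) = 9.13 Ω
I = V/|Z| = 11/9.13 = 1.20 A

1.20 A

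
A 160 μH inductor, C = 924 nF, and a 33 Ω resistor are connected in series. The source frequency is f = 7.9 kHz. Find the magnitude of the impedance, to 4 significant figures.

35.79 Ω

ω = 2πf = 49640 rad/s
X_L = ωL = 7.942 Ω
X_C = 1/(ωC) = 21.80 Ω
Net reactance X = X_L − X_C = -13.86 Ω
Z = 33.00 − j13.86 Ω
|Z| = √(33.00² + 13.86²) = 35.79 Ω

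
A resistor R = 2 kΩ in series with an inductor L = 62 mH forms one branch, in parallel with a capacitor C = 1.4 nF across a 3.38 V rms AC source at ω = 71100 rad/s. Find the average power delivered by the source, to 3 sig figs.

X_L = ωL = 4410 Ω
X_C = 1/(ωC) = 10000 Ω
Branch 1 (R+jX_L): Z₁ = 2000 + j4410 Ω, |Z₁| = 4840 Ω
Branch 2 (−jX_C): Z₂ = −j10000 Ω
Parallel: Z = Z₁Z₂/(Z₁+Z₂), |Z| = 8130 Ω, ∠Z = 46.1°
I = V/|Z| = 416 μA
P = VI cos φ = 3.38 × 0.000416 × cos(46.1°) = 975 μW

975 μW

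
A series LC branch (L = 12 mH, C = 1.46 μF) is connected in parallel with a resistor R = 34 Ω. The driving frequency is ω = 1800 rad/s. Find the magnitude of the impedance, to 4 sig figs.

X_L = ωL = 21.60 Ω
X_C = 1/(ωC) = 380.5 Ω
Branch 1: Z₁ = R = 34.00 Ω
Branch 2 (series LC): Z₂ = j(X_L − X_C) = −j358.9 Ω
Parallel: Z = Z₁Z₂/(Z₁+Z₂), |Z| = 33.85 Ω, ∠Z = -5.411°

33.85 Ω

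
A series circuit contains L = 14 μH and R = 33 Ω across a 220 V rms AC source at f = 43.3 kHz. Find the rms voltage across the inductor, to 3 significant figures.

25.2 V

ω = 2πf = 272100 rad/s
X_L = ωL = 3.81 Ω
Z = 33.0 + j3.81 Ω
|Z| = √(33.0² + 3.81²) = 33.2 Ω
I = V/|Z| = 6.62 A
V_L = I·|Z_L| = 6.62 × 3.81 = 25.2 V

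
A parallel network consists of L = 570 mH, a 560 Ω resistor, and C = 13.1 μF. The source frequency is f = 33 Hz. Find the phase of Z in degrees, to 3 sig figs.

ω = 2πf = 207.3 rad/s
X_L = ωL = 118 Ω
X_C = 1/(ωC) = 368 Ω
Parallel: admittances add. Y = 1/R + 1/(jωL) + jωC
Y = (0.00179 − j0.00574) S
|Y| = 0.00602 S → |Z| = 1/|Y| = 166 Ω, ∠Z = −∠Y = 72.7°

72.7°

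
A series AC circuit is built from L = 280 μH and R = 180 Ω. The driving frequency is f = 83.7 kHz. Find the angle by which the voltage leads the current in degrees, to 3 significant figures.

39.3°

ω = 2πf = 525900 rad/s
X_L = ωL = 147 Ω
Z = 180 + j147 Ω
|Z| = √(180² + 147²) = 233 Ω
∠Z = arctan(147/180) = 39.3°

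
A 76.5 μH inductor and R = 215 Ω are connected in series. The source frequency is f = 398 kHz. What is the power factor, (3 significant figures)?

ω = 2πf = 2.501e+06 rad/s
X_L = ωL = 191 Ω
Z = 215 + j191 Ω
|Z| = √(215² + 191²) = 288 Ω
∠Z = arctan(191/215) = 41.7°
cos φ = cos(41.7°) = 0.747

0.747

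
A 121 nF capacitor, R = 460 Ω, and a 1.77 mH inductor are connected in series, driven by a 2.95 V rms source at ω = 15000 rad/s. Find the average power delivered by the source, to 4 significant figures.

8.227 mW

X_L = ωL = 26.55 Ω
X_C = 1/(ωC) = 551.0 Ω
Net reactance X = X_L − X_C = -524.4 Ω
Z = 460.0 − j524.4 Ω
|Z| = √(460.0² + 524.4²) = 697.6 Ω
∠Z = arctan(-524.4/460.0) = -48.74°
I = V/|Z| = 4.229 mA
P = VI cos φ = 2.95 × 0.004229 × cos(-48.74°) = 8.227 mW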